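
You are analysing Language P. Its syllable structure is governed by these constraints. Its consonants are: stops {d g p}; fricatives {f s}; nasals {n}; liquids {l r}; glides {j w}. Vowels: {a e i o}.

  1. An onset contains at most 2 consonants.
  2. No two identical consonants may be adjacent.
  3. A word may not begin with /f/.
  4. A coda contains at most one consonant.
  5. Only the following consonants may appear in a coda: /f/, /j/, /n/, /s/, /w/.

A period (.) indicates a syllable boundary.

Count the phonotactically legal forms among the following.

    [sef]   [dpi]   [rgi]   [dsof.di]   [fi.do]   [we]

5

[sef] — σ1 onset /s/, coda /f/ ok → phonotactically legal
[dpi] — σ1 onset /dp/ (2C), coda /∅/ ok → phonotactically legal
[rgi] — σ1 onset /rg/ (2C), coda /∅/ ok → phonotactically legal
[dsof.di] — σ1 onset /ds/ (2C), coda /f/ ok; σ2 onset /d/, coda /∅/ ok → phonotactically legal
[fi.do] — violates constraint 3: word begins with /f/ → phonotactically illegal
[we] — σ1 onset /w/, coda /∅/ ok → phonotactically legal
Phonotactically legal: [sef], [dpi], [rgi], [dsof.di], [we] → 5.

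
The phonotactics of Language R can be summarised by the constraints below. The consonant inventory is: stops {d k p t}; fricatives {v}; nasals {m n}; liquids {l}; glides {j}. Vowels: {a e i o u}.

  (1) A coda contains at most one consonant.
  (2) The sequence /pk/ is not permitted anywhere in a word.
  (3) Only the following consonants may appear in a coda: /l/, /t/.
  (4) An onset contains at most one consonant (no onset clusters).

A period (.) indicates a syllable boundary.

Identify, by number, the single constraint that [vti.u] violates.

[vti.u]: syllable 1 onset /vt/ has 2 consonants (> 1).
This is a violation of constraint 4: "An onset contains at most one consonant (no onset clusters)."
The remaining constraints (1, 2, 3) are satisfied.

4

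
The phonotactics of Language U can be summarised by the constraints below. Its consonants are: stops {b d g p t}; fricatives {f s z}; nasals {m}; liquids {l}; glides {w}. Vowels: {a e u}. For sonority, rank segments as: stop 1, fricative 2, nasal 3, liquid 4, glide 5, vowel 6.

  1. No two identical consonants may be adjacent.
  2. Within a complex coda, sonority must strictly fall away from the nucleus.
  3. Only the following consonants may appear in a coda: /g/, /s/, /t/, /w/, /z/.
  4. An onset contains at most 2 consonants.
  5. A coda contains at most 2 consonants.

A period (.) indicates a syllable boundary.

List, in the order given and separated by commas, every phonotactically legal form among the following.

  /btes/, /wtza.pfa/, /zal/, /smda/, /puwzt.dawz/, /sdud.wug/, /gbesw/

/btes/

/btes/ — σ1 onset /bt/ (2C), coda /s/ ok → phonotactically legal
/wtza.pfa/ — violates constraint 4: syllable 1 onset /wtz/ has 3 consonants (> 2) → phonotactically illegal
/zal/ — violates constraint 3: syllable 1 coda contains /l/, which is not a licensed coda consonant → phonotactically illegal
/smda/ — violates constraint 4: syllable 1 onset /smd/ has 3 consonants (> 2) → phonotactically illegal
/puwzt.dawz/ — violates constraint 5: syllable 1 coda /wzt/ has 3 consonants (> 2) → phonotactically illegal
/sdud.wug/ — violates constraint 3: syllable 1 coda contains /d/, which is not a licensed coda consonant → phonotactically illegal
/gbesw/ — violates constraint 2: syllable 1 coda /sw/: /s/ (fricative, 2) → /w/ (glide, 5) does not fall → phonotactically illegal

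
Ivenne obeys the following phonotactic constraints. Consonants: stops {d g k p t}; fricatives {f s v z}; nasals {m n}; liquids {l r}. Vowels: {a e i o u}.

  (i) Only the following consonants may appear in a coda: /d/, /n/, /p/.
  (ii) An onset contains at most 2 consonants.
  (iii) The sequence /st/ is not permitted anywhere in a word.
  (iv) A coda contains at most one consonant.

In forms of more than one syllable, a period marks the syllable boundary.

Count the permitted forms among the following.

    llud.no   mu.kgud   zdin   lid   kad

5

llud.no — σ1 onset /ll/ (2C), coda /d/ ok; σ2 onset /n/, coda /∅/ ok → permitted
mu.kgud — σ1 onset /m/, coda /∅/ ok; σ2 onset /kg/ (2C), coda /d/ ok → permitted
zdin — σ1 onset /zd/ (2C), coda /n/ ok → permitted
lid — σ1 onset /l/, coda /d/ ok → permitted
kad — σ1 onset /k/, coda /d/ ok → permitted
Permitted: llud.no, mu.kgud, zdin, lid, kad → 5.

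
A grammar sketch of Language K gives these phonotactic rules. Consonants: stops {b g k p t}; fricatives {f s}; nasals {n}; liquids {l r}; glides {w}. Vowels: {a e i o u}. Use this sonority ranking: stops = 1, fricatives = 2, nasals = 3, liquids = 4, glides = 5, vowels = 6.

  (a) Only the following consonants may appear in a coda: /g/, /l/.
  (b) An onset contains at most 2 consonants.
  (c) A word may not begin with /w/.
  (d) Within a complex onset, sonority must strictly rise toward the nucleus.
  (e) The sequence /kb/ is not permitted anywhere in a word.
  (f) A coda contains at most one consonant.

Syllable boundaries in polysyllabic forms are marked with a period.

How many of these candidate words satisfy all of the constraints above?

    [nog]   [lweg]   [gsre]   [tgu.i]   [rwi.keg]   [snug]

[nog] — σ1 onset /n/, coda /g/ ok → phonotactically legal
[lweg] — σ1 onset /lw/ (4→5 rises), coda /g/ ok → phonotactically legal
[gsre] — violates constraint (b): syllable 1 onset /gsr/ has 3 consonants (> 2) → phonotactically illegal
[tgu.i] — violates constraint (d): syllable 1 onset /tg/: /t/ (stop, 1) → /g/ (stop, 1) does not rise → phonotactically illegal
[rwi.keg] — σ1 onset /rw/ (4→5 rises), coda /∅/ ok; σ2 onset /k/, coda /g/ ok → phonotactically legal
[snug] — σ1 onset /sn/ (2→3 rises), coda /g/ ok → phonotactically legal
Phonotactically legal: [nog], [lweg], [rwi.keg], [snug] → 4.

4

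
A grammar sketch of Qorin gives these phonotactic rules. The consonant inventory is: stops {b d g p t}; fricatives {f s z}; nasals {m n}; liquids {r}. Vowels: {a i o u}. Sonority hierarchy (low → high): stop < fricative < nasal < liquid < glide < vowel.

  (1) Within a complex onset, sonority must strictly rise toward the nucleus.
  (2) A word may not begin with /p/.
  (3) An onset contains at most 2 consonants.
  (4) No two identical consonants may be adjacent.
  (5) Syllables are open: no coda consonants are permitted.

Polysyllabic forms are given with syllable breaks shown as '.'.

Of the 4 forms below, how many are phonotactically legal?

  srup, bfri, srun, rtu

0

srup — violates constraint 5: syllable 1 coda /p/ has 1 consonant (> 0) → phonotactically illegal
bfri — violates constraint 3: syllable 1 onset /bfr/ has 3 consonants (> 2) → phonotactically illegal
srun — violates constraint 5: syllable 1 coda /n/ has 1 consonant (> 0) → phonotactically illegal
rtu — violates constraint 1: syllable 1 onset /rt/: /r/ (liquid, 4) → /t/ (stop, 1) does not rise → phonotactically illegal
No form is phonotactically legal → 0.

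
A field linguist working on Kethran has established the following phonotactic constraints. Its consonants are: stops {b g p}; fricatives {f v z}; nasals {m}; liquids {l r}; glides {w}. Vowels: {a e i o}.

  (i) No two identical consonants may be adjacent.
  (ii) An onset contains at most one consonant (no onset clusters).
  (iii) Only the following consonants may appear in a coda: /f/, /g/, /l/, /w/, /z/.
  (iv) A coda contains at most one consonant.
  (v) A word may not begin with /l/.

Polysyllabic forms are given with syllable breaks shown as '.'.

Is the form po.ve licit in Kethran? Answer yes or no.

yes

po.ve — σ1 onset /p/, coda /∅/ ok; σ2 onset /v/, coda /∅/ ok → licit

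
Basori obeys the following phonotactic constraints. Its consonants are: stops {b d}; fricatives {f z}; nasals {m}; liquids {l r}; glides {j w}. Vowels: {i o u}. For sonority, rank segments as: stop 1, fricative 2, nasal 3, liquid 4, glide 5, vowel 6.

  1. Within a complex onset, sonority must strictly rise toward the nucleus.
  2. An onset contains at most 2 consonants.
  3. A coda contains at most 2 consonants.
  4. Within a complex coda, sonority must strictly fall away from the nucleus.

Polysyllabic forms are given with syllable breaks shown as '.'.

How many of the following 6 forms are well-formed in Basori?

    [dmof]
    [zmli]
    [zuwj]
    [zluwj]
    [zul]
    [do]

[dmof] — σ1 onset /dm/ (1→3 rises), coda /f/ ok → well-formed
[zmli] — violates constraint 2: syllable 1 onset /zml/ has 3 consonants (> 2) → ill-formed
[zuwj] — violates constraint 4: syllable 1 coda /wj/: /w/ (glide, 5) → /j/ (glide, 5) does not fall → ill-formed
[zluwj] — violates constraint 4: syllable 1 coda /wj/: /w/ (glide, 5) → /j/ (glide, 5) does not fall → ill-formed
[zul] — σ1 onset /z/, coda /l/ ok → well-formed
[do] — σ1 onset /d/, coda /∅/ ok → well-formed
Well-formed: [dmof], [zul], [do] → 3.

3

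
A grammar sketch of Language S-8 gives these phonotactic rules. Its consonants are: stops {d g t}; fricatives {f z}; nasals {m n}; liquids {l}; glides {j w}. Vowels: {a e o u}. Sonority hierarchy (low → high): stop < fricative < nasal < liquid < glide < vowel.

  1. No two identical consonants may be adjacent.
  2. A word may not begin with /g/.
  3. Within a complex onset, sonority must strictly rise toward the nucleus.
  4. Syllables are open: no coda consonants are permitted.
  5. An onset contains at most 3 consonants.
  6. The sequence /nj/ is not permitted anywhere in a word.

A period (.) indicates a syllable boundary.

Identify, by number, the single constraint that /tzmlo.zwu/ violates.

5

/tzmlo.zwu/: syllable 1 onset /tzml/ has 4 consonants (> 3).
This is a violation of constraint 5: "An onset contains at most 3 consonants."
The remaining constraints (1, 2, 3, 4, 6) are satisfied.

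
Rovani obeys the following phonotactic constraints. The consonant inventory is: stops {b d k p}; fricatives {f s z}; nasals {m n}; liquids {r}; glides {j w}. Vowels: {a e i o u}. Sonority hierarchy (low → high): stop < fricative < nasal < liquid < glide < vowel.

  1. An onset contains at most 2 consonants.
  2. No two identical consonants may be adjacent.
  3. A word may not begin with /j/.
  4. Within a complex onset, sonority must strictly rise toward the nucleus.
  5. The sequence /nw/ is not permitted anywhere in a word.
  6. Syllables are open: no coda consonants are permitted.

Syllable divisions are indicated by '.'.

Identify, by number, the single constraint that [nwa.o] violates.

[nwa.o]: contains banned sequence /nw/.
This is a violation of constraint 5: "The sequence /nw/ is not permitted anywhere in a word."
The remaining constraints (1, 2, 3, 4, 6) are satisfied.

5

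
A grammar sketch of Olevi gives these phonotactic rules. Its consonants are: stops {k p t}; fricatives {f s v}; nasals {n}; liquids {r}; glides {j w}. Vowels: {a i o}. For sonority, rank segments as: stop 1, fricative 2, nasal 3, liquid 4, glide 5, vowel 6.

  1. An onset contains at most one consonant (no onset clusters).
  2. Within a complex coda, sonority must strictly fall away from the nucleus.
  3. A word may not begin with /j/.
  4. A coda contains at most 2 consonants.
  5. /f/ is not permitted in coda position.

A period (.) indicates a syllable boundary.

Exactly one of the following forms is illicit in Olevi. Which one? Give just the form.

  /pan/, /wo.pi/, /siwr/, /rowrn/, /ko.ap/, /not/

/rowrn/

/pan/ — σ1 onset /p/, coda /n/ ok → licit
/wo.pi/ — σ1 onset /w/, coda /∅/ ok; σ2 onset /p/, coda /∅/ ok → licit
/siwr/ — σ1 onset /s/, coda /wr/ (5→4 falls) ok → licit
/rowrn/ — violates constraint 4: syllable 1 coda /wrn/ has 3 consonants (> 2) → illicit
/ko.ap/ — σ1 onset /k/, coda /∅/ ok; σ2 onset /∅/, coda /p/ ok → licit
/not/ — σ1 onset /n/, coda /t/ ok → licit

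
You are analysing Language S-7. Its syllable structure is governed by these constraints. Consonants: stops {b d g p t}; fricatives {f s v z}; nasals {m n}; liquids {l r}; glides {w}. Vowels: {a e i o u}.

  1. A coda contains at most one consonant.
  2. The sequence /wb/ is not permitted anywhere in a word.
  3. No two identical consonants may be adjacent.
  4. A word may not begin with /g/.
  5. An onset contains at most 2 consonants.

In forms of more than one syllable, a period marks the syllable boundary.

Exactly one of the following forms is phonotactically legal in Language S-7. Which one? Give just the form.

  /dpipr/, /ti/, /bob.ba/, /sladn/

/dpipr/ — violates constraint 1: syllable 1 coda /pr/ has 2 consonants (> 1) → phonotactically illegal
/ti/ — σ1 onset /t/, coda /∅/ ok → phonotactically legal
/bob.ba/ — violates constraint 3: adjacent identical consonants /bb/ → phonotactically illegal
/sladn/ — violates constraint 1: syllable 1 coda /dn/ has 2 consonants (> 1) → phonotactically illegal

/ti/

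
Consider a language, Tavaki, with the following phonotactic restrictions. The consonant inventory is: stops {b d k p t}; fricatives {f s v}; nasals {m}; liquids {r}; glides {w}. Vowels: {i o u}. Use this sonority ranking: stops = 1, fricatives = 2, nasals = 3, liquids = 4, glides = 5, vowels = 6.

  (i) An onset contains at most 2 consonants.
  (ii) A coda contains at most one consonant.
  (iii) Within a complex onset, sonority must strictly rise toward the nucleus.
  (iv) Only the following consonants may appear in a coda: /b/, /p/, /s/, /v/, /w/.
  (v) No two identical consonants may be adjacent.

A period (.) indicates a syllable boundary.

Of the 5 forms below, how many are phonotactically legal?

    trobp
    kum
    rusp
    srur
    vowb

trobp — violates constraint (ii): syllable 1 coda /bp/ has 2 consonants (> 1) → phonotactically illegal
kum — violates constraint (iv): syllable 1 coda contains /m/, which is not a licensed coda consonant → phonotactically illegal
rusp — violates constraint (ii): syllable 1 coda /sp/ has 2 consonants (> 1) → phonotactically illegal
srur — violates constraint (iv): syllable 1 coda contains /r/, which is not a licensed coda consonant → phonotactically illegal
vowb — violates constraint (ii): syllable 1 coda /wb/ has 2 consonants (> 1) → phonotactically illegal
No form is phonotactically legal → 0.

0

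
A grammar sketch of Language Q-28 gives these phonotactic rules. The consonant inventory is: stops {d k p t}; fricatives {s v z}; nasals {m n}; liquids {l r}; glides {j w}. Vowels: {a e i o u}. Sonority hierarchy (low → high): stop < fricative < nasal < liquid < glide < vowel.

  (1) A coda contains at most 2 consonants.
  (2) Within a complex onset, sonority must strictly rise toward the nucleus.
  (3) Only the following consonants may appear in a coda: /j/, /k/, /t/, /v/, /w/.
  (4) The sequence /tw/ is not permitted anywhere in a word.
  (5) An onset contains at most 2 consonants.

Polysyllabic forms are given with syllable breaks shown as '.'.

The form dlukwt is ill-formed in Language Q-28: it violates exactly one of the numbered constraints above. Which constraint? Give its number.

dlukwt: syllable 1 coda /kwt/ has 3 consonants (> 2).
This is a violation of constraint 1: "A coda contains at most 2 consonants."
The remaining constraints (2, 3, 4, 5) are satisfied.

1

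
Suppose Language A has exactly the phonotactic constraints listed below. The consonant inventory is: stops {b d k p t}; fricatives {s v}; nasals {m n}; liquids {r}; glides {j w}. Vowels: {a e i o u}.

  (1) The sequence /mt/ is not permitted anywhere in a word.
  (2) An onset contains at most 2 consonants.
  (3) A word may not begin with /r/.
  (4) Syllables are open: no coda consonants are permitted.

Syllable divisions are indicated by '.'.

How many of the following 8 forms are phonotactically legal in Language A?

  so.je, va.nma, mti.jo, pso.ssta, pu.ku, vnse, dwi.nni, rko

so.je — σ1 onset /s/, coda /∅/ ok; σ2 onset /j/, coda /∅/ ok → phonotactically legal
va.nma — σ1 onset /v/, coda /∅/ ok; σ2 onset /nm/ (2C), coda /∅/ ok → phonotactically legal
mti.jo — violates constraint 1: contains banned sequence /mt/ → phonotactically illegal
pso.ssta — violates constraint 2: syllable 2 onset /sst/ has 3 consonants (> 2) → phonotactically illegal
pu.ku — σ1 onset /p/, coda /∅/ ok; σ2 onset /k/, coda /∅/ ok → phonotactically legal
vnse — violates constraint 2: syllable 1 onset /vns/ has 3 consonants (> 2) → phonotactically illegal
dwi.nni — σ1 onset /dw/ (2C), coda /∅/ ok; σ2 onset /nn/ (2C), coda /∅/ ok → phonotactically legal
rko — violates constraint 3: word begins with /r/ → phonotactically illegal
Phonotactically legal: so.je, va.nma, pu.ku, dwi.nni → 4.

4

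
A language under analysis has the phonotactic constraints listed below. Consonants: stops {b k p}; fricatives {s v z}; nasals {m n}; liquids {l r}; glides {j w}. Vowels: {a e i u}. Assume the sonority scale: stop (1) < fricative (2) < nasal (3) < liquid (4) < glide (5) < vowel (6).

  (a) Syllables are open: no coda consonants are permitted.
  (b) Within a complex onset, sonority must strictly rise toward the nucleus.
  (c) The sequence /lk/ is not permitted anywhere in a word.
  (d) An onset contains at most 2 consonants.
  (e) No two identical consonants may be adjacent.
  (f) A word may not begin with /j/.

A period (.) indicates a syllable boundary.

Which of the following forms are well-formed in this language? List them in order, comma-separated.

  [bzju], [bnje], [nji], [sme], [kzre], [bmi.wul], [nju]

[nji], [sme], [nju]

[bzju] — violates constraint (d): syllable 1 onset /bzj/ has 3 consonants (> 2) → ill-formed
[bnje] — violates constraint (d): syllable 1 onset /bnj/ has 3 consonants (> 2) → ill-formed
[nji] — σ1 onset /nj/ (3→5 rises), coda /∅/ ok → well-formed
[sme] — σ1 onset /sm/ (2→3 rises), coda /∅/ ok → well-formed
[kzre] — violates constraint (d): syllable 1 onset /kzr/ has 3 consonants (> 2) → ill-formed
[bmi.wul] — violates constraint (a): syllable 2 coda /l/ has 1 consonant (> 0) → ill-formed
[nju] — σ1 onset /nj/ (3→5 rises), coda /∅/ ok → well-formed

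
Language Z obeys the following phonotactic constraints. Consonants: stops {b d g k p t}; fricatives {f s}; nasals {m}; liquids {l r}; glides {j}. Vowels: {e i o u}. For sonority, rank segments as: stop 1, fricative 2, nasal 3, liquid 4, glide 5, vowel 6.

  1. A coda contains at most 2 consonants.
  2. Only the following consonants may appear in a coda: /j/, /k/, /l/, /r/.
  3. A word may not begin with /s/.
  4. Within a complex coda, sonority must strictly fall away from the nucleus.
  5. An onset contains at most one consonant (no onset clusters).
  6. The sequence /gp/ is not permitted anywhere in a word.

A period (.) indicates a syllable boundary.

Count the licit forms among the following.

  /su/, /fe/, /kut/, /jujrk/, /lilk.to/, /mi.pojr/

3

/su/ — violates constraint 3: word begins with /s/ → illicit
/fe/ — σ1 onset /f/, coda /∅/ ok → licit
/kut/ — violates constraint 2: syllable 1 coda contains /t/, which is not a licensed coda consonant → illicit
/jujrk/ — violates constraint 1: syllable 1 coda /jrk/ has 3 consonants (> 2) → illicit
/lilk.to/ — σ1 onset /l/, coda /lk/ (4→1 falls) ok; σ2 onset /t/, coda /∅/ ok → licit
/mi.pojr/ — σ1 onset /m/, coda /∅/ ok; σ2 onset /p/, coda /jr/ (5→4 falls) ok → licit
Licit: /fe/, /lilk.to/, /mi.pojr/ → 3.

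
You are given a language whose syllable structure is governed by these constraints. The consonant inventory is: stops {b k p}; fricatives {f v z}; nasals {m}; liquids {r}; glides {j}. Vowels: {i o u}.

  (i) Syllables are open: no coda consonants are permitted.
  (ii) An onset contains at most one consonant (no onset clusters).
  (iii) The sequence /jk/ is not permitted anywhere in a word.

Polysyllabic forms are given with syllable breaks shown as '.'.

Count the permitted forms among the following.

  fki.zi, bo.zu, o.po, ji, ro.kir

fki.zi — violates constraint (ii): syllable 1 onset /fk/ has 2 consonants (> 1) → not permitted
bo.zu — σ1 onset /b/, coda /∅/ ok; σ2 onset /z/, coda /∅/ ok → permitted
o.po — σ1 onset /∅/, coda /∅/ ok; σ2 onset /p/, coda /∅/ ok → permitted
ji — σ1 onset /j/, coda /∅/ ok → permitted
ro.kir — violates constraint (i): syllable 2 coda /r/ has 1 consonant (> 0) → not permitted
Permitted: bo.zu, o.po, ji → 3.

3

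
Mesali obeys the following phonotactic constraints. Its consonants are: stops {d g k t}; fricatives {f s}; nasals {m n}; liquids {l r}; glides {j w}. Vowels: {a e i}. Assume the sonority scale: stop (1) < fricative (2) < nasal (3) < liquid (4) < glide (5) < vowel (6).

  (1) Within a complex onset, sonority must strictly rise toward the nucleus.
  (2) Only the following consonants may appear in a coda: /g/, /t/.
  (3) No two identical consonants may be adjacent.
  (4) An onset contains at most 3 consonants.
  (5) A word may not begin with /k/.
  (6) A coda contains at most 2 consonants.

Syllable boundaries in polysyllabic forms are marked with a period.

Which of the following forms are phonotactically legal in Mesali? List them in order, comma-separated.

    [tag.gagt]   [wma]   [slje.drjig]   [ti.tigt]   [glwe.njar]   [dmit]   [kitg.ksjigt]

[slje.drjig], [ti.tigt], [dmit]

[tag.gagt] — violates constraint 3: adjacent identical consonants /gg/ → phonotactically illegal
[wma] — violates constraint 1: syllable 1 onset /wm/: /w/ (glide, 5) → /m/ (nasal, 3) does not rise → phonotactically illegal
[slje.drjig] — σ1 onset /slj/ (2→4→5 rises), coda /∅/ ok; σ2 onset /drj/ (1→4→5 rises), coda /g/ ok → phonotactically legal
[ti.tigt] — σ1 onset /t/, coda /∅/ ok; σ2 onset /t/, coda /gt/ (2C) ok → phonotactically legal
[glwe.njar] — violates constraint 2: syllable 2 coda contains /r/, which is not a licensed coda consonant → phonotactically illegal
[dmit] — σ1 onset /dm/ (1→3 rises), coda /t/ ok → phonotactically legal
[kitg.ksjigt] — violates constraint 5: word begins with /k/ → phonotactically illegal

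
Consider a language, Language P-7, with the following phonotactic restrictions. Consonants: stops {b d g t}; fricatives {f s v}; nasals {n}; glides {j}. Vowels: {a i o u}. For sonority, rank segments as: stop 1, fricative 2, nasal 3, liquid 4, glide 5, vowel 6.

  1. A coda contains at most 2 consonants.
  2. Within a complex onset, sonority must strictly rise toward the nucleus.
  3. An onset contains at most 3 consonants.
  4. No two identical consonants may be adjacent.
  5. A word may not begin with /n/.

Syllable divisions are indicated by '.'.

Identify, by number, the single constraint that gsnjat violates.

gsnjat: syllable 1 onset /gsnj/ has 4 consonants (> 3).
This is a violation of constraint 3: "An onset contains at most 3 consonants."
The remaining constraints (1, 2, 4, 5) are satisfied.

3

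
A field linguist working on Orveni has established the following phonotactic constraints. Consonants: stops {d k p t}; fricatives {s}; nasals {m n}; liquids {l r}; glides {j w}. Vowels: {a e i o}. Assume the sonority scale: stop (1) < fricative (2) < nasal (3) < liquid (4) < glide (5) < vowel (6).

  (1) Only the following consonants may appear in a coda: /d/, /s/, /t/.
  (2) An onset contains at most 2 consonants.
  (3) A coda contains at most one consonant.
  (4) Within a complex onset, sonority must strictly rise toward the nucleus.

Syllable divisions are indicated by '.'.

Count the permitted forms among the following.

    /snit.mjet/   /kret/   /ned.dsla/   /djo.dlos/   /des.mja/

4

/snit.mjet/ — σ1 onset /sn/ (2→3 rises), coda /t/ ok; σ2 onset /mj/ (3→5 rises), coda /t/ ok → permitted
/kret/ — σ1 onset /kr/ (1→4 rises), coda /t/ ok → permitted
/ned.dsla/ — violates constraint 2: syllable 2 onset /dsl/ has 3 consonants (> 2) → not permitted
/djo.dlos/ — σ1 onset /dj/ (1→5 rises), coda /∅/ ok; σ2 onset /dl/ (1→4 rises), coda /s/ ok → permitted
/des.mja/ — σ1 onset /d/, coda /s/ ok; σ2 onset /mj/ (3→5 rises), coda /∅/ ok → permitted
Permitted: /snit.mjet/, /kret/, /djo.dlos/, /des.mja/ → 4.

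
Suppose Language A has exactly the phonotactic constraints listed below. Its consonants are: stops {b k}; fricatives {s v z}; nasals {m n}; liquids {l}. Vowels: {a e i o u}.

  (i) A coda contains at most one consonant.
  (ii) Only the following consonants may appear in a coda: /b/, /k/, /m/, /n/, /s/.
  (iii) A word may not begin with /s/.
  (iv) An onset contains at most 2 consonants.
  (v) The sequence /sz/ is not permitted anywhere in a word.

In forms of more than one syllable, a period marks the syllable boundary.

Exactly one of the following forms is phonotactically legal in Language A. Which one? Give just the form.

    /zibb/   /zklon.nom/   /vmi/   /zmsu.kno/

/vmi/

/zibb/ — violates constraint (i): syllable 1 coda /bb/ has 2 consonants (> 1) → phonotactically illegal
/zklon.nom/ — violates constraint (iv): syllable 1 onset /zkl/ has 3 consonants (> 2) → phonotactically illegal
/vmi/ — σ1 onset /vm/ (2C), coda /∅/ ok → phonotactically legal
/zmsu.kno/ — violates constraint (iv): syllable 1 onset /zms/ has 3 consonants (> 2) → phonotactically illegal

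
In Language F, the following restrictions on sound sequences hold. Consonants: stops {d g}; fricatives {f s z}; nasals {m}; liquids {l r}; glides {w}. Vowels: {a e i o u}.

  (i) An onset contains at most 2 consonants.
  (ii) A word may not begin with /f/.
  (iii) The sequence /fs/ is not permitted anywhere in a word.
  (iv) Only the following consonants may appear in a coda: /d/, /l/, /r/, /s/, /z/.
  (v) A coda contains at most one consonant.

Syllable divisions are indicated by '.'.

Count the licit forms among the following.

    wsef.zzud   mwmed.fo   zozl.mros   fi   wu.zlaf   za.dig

0

wsef.zzud — violates constraint (iv): syllable 1 coda contains /f/, which is not a licensed coda consonant → illicit
mwmed.fo — violates constraint (i): syllable 1 onset /mwm/ has 3 consonants (> 2) → illicit
zozl.mros — violates constraint (v): syllable 1 coda /zl/ has 2 consonants (> 1) → illicit
fi — violates constraint (ii): word begins with /f/ → illicit
wu.zlaf — violates constraint (iv): syllable 2 coda contains /f/, which is not a licensed coda consonant → illicit
za.dig — violates constraint (iv): syllable 2 coda contains /g/, which is not a licensed coda consonant → illicit
No form is licit → 0.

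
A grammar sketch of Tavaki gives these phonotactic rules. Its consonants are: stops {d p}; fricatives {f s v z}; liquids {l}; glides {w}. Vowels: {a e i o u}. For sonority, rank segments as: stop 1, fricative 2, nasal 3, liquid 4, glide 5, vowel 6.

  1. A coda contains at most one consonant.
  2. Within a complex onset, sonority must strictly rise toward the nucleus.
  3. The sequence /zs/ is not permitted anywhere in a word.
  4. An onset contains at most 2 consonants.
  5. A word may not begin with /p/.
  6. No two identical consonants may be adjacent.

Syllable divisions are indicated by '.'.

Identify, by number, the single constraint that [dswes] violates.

[dswes]: syllable 1 onset /dsw/ has 3 consonants (> 2).
This is a violation of constraint 4: "An onset contains at most 2 consonants."
The remaining constraints (1, 2, 3, 5, 6) are satisfied.

4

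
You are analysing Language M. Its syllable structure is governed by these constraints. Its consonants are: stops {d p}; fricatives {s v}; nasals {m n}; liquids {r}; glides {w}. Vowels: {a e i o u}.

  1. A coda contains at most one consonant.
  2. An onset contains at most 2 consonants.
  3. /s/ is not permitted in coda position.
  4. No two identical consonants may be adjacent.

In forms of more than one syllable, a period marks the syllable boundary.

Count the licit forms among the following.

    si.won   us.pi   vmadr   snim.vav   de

3

si.won — σ1 onset /s/, coda /∅/ ok; σ2 onset /w/, coda /n/ ok → licit
us.pi — violates constraint 3: syllable 1 coda contains /s/ → illicit
vmadr — violates constraint 1: syllable 1 coda /dr/ has 2 consonants (> 1) → illicit
snim.vav — σ1 onset /sn/ (2C), coda /m/ ok; σ2 onset /v/, coda /v/ ok → licit
de — σ1 onset /d/, coda /∅/ ok → licit
Licit: si.won, snim.vav, de → 3.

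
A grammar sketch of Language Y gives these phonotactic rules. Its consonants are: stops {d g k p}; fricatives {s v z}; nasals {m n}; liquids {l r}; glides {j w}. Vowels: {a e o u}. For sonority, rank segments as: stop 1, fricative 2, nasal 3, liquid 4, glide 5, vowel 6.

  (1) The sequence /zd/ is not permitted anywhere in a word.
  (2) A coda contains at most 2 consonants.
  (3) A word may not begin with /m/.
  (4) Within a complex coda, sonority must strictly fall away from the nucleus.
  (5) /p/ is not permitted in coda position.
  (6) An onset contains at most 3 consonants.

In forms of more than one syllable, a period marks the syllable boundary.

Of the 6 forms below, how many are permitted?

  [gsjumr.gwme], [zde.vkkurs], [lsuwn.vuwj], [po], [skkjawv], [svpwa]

[gsjumr.gwme] — violates constraint 4: syllable 1 coda /mr/: /m/ (nasal, 3) → /r/ (liquid, 4) does not fall → not permitted
[zde.vkkurs] — violates constraint 1: contains banned sequence /zd/ → not permitted
[lsuwn.vuwj] — violates constraint 4: syllable 2 coda /wj/: /w/ (glide, 5) → /j/ (glide, 5) does not fall → not permitted
[po] — σ1 onset /p/, coda /∅/ ok → permitted
[skkjawv] — violates constraint 6: syllable 1 onset /skkj/ has 4 consonants (> 3) → not permitted
[svpwa] — violates constraint 6: syllable 1 onset /svpw/ has 4 consonants (> 3) → not permitted
Permitted: [po] → 1.

1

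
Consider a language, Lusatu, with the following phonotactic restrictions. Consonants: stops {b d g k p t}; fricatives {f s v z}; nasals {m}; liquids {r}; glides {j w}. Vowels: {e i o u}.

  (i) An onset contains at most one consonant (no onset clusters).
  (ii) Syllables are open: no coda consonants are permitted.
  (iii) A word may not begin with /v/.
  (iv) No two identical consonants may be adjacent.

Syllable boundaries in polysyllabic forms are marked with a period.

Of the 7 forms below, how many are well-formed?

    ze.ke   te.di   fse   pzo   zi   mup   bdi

ze.ke — σ1 onset /z/, coda /∅/ ok; σ2 onset /k/, coda /∅/ ok → well-formed
te.di — σ1 onset /t/, coda /∅/ ok; σ2 onset /d/, coda /∅/ ok → well-formed
fse — violates constraint (i): syllable 1 onset /fs/ has 2 consonants (> 1) → ill-formed
pzo — violates constraint (i): syllable 1 onset /pz/ has 2 consonants (> 1) → ill-formed
zi — σ1 onset /z/, coda /∅/ ok → well-formed
mup — violates constraint (ii): syllable 1 coda /p/ has 1 consonant (> 0) → ill-formed
bdi — violates constraint (i): syllable 1 onset /bd/ has 2 consonants (> 1) → ill-formed
Well-formed: ze.ke, te.di, zi → 3.

3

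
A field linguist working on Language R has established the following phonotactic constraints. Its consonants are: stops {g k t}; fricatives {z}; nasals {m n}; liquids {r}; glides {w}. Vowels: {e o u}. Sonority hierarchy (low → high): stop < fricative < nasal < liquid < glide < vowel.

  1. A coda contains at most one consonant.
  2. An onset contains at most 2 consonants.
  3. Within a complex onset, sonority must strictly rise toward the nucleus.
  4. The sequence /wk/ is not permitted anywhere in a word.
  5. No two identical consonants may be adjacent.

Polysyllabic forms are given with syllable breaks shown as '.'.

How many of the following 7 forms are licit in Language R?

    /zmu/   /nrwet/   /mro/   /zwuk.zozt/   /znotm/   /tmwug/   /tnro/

/zmu/ — σ1 onset /zm/ (2→3 rises), coda /∅/ ok → licit
/nrwet/ — violates constraint 2: syllable 1 onset /nrw/ has 3 consonants (> 2) → illicit
/mro/ — σ1 onset /mr/ (3→4 rises), coda /∅/ ok → licit
/zwuk.zozt/ — violates constraint 1: syllable 2 coda /zt/ has 2 consonants (> 1) → illicit
/znotm/ — violates constraint 1: syllable 1 coda /tm/ has 2 consonants (> 1) → illicit
/tmwug/ — violates constraint 2: syllable 1 onset /tmw/ has 3 consonants (> 2) → illicit
/tnro/ — violates constraint 2: syllable 1 onset /tnr/ has 3 consonants (> 2) → illicit
Licit: /zmu/, /mro/ → 2.

2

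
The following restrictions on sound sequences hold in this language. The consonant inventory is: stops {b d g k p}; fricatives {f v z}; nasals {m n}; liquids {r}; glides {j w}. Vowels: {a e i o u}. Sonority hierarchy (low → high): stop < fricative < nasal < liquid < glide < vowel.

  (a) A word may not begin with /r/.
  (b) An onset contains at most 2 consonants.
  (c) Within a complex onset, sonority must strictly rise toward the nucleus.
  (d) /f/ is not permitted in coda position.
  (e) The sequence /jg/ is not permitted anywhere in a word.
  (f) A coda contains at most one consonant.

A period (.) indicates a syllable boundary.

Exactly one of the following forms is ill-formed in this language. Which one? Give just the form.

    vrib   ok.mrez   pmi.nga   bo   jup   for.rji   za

pmi.nga

vrib — σ1 onset /vr/ (2→4 rises), coda /b/ ok → well-formed
ok.mrez — σ1 onset /∅/, coda /k/ ok; σ2 onset /mr/ (3→4 rises), coda /z/ ok → well-formed
pmi.nga — violates constraint (c): syllable 2 onset /ng/: /n/ (nasal, 3) → /g/ (stop, 1) does not rise → ill-formed
bo — σ1 onset /b/, coda /∅/ ok → well-formed
jup — σ1 onset /j/, coda /p/ ok → well-formed
for.rji — σ1 onset /f/, coda /r/ ok; σ2 onset /rj/ (4→5 rises), coda /∅/ ok → well-formed
za — σ1 onset /z/, coda /∅/ ok → well-formed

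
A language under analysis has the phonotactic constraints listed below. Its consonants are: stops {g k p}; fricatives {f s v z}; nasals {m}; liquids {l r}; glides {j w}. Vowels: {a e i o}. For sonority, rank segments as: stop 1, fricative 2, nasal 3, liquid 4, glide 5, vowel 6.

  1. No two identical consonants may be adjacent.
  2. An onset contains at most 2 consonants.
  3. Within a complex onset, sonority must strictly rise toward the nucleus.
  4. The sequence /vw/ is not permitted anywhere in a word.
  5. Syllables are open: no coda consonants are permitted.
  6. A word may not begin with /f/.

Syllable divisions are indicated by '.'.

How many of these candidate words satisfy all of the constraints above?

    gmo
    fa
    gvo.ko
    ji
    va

gmo — σ1 onset /gm/ (1→3 rises), coda /∅/ ok → licit
fa — violates constraint 6: word begins with /f/ → illicit
gvo.ko — σ1 onset /gv/ (1→2 rises), coda /∅/ ok; σ2 onset /k/, coda /∅/ ok → licit
ji — σ1 onset /j/, coda /∅/ ok → licit
va — σ1 onset /v/, coda /∅/ ok → licit
Licit: gmo, gvo.ko, ji, va → 4.

4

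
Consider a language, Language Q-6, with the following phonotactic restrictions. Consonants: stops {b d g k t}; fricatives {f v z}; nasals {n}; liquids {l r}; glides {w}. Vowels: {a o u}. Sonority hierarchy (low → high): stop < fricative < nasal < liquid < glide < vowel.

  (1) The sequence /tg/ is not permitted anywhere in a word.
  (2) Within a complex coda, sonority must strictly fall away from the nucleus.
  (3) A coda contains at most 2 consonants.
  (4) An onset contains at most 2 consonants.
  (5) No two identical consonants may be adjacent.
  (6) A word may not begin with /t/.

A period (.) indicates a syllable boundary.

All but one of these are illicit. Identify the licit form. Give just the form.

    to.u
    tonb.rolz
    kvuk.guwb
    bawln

kvuk.guwb

to.u — violates constraint 6: word begins with /t/ → illicit
tonb.rolz — violates constraint 6: word begins with /t/ → illicit
kvuk.guwb — σ1 onset /kv/ (2C), coda /k/ ok; σ2 onset /g/, coda /wb/ (5→1 falls) ok → licit
bawln — violates constraint 3: syllable 1 coda /wln/ has 3 consonants (> 2) → illicit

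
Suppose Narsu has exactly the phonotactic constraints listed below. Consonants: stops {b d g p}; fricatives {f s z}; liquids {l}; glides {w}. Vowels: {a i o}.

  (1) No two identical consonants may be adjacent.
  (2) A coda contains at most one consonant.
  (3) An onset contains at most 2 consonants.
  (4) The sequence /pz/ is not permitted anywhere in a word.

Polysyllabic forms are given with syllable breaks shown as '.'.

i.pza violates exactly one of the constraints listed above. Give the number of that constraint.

4

i.pza: contains banned sequence /pz/.
This is a violation of constraint 4: "The sequence /pz/ is not permitted anywhere in a word."
The remaining constraints (1, 2, 3) are satisfied.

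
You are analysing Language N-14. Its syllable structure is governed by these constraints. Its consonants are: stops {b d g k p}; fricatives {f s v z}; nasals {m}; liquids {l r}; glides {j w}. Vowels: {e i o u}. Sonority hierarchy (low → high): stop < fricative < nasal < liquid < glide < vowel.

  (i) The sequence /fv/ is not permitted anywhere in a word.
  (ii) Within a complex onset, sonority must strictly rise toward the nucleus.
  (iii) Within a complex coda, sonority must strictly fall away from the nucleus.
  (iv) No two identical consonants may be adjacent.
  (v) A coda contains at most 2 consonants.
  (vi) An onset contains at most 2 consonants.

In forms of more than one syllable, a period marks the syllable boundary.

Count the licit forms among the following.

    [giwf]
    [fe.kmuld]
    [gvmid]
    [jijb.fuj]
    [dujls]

3

[giwf] — σ1 onset /g/, coda /wf/ (5→2 falls) ok → licit
[fe.kmuld] — σ1 onset /f/, coda /∅/ ok; σ2 onset /km/ (1→3 rises), coda /ld/ (4→1 falls) ok → licit
[gvmid] — violates constraint (vi): syllable 1 onset /gvm/ has 3 consonants (> 2) → illicit
[jijb.fuj] — σ1 onset /j/, coda /jb/ (5→1 falls) ok; σ2 onset /f/, coda /j/ ok → licit
[dujls] — violates constraint (v): syllable 1 coda /jls/ has 3 consonants (> 2) → illicit
Licit: [giwf], [fe.kmuld], [jijb.fuj] → 3.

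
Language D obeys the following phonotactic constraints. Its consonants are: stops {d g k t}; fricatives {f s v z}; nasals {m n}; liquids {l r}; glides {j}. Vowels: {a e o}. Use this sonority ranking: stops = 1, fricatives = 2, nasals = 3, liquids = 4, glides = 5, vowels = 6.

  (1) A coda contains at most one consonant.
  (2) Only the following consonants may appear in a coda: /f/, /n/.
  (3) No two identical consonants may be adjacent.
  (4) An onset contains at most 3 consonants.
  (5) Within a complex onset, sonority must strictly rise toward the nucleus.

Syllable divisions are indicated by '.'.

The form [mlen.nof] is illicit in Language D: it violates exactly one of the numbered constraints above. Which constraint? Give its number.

3

[mlen.nof]: adjacent identical consonants /nn/.
This is a violation of constraint 3: "No two identical consonants may be adjacent."
The remaining constraints (1, 2, 4, 5) are satisfied.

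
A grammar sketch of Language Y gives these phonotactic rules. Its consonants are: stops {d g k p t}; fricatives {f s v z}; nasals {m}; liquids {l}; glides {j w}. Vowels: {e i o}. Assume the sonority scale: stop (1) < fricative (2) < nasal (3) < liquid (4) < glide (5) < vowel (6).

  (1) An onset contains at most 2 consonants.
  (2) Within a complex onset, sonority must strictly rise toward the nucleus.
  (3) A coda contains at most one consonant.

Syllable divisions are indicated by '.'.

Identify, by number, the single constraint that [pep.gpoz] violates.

2

[pep.gpoz]: syllable 2 onset /gp/: /g/ (stop, 1) → /p/ (stop, 1) does not rise.
This is a violation of constraint 2: "Within a complex onset, sonority must strictly rise toward the nucleus."
The remaining constraints (1, 3) are satisfied.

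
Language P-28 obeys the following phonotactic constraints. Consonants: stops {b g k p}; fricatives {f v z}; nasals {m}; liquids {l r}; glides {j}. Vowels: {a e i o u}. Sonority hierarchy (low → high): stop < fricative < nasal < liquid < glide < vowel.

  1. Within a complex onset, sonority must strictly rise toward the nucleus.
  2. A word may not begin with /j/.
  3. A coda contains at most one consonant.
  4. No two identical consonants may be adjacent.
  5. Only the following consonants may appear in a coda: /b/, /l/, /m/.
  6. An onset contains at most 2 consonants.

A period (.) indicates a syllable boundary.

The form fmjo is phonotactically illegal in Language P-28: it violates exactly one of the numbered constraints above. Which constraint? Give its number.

6

fmjo: syllable 1 onset /fmj/ has 3 consonants (> 2).
This is a violation of constraint 6: "An onset contains at most 2 consonants."
The remaining constraints (1, 2, 3, 4, 5) are satisfied.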